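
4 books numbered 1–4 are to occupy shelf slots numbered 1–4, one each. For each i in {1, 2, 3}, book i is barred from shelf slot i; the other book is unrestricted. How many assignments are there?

11

Let Aᵢ (for i ∈ {1, 2, 3}) be the placements that put book i in its forbidden shelf slot. Any j of these fix j positions, leaving (4−j)! ways to fill the rest, and there are C(3,j) ways to pick which j.
By inclusion–exclusion, the number of valid placements is Σ_{j=0}^{3} (−1)^j C(3,j)·(4−j)!.
Computing: 24 − 18 + 6 − 1 = 11.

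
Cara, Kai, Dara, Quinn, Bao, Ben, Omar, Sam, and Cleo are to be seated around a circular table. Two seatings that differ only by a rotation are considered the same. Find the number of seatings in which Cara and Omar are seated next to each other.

Treat {Cara, Omar} as one unit (2 internal orders) and seat the resulting 8 units around the table: (7)! circular arrangements.
So 2 × (7)! = 2 × 5040 = 10080.

10080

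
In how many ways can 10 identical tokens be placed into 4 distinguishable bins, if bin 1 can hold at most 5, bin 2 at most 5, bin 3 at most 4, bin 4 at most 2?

58

Without the upper bounds there are C(13,3) = 286 ways to split 10 among 4 bins.
Subtract solutions that violate a single cap (substitute x_i' = x_i − (cap_i+1)): x_1 ≥ 6 gives C(7,3) = 35; x_2 ≥ 6 gives C(7,3) = 35; x_3 ≥ 5 gives C(8,3) = 56; x_4 ≥ 3 gives C(10,3) = 120. Together 246.
Add back pairs where two caps are both exceeded: 0 + 0 + 4 + 0 + 4 + 10 = 18.
By inclusion–exclusion the count is 286 − 246 + 18 = 58.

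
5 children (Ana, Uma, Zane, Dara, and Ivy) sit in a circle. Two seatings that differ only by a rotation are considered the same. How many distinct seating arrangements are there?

Around a circle, 5 distinct people have 5!/5 = (4)! = 24 rotationally distinct seatings.

24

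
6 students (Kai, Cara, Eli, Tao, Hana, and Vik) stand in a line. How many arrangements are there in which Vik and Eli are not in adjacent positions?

Of the 6! = 720 arrangements, those with Vik and Eli adjacent number 2 × 5! = 240 (treat the pair as a block with 2 internal orders).
So 720 − 240 = 480 arrangements keep them apart.

480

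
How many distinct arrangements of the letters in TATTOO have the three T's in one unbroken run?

12

Treat the 3 copies of T as a single block. The multiset to arrange is then {TTT, A, O, O}, 4 items in all.
That gives (4)!/(2!) = 12 arrangements.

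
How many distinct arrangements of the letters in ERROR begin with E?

With the first slot taken by E, it remains to arrange the other 4 letters (RROR).
Those 4 letters have R appearing 3 times, giving (4)!/(3!) = 4.

4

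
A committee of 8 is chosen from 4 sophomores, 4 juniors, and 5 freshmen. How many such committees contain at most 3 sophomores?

1161

Split by how many sophomores are chosen (0 through 3).
Sum: C(4,0)·C(9,8) + C(4,1)·C(9,7) + C(4,2)·C(9,6) + C(4,3)·C(9,5) = 9 + 144 + 504 + 504 = 1161.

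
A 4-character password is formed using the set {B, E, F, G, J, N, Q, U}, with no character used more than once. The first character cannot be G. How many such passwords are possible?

1470

The first character has 8−1 = 7 choices (anything except G).
The remaining 3 characters are filled from the other 7 symbols without repetition: 7 × 6 × 5 = 210.
Total: 7 × 210 = 1470.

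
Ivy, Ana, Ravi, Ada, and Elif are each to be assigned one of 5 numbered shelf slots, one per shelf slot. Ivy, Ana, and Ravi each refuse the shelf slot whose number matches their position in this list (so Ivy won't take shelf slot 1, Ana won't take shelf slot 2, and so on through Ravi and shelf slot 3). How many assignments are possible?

64

Let Aᵢ (for i ∈ {1, 2, 3}) be the placements that put person i in their forbidden shelf slot. Any j of these fix j positions, leaving (5−j)! ways to fill the rest, and there are C(3,j) ways to pick which j.
By inclusion–exclusion, the number of valid placements is Σ_{j=0}^{3} (−1)^j C(3,j)·(5−j)!.
Computing: 120 − 72 + 18 − 2 = 64.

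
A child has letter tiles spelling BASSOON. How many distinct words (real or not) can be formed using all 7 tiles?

1260

The 7 letters of BASSOON have repeats: O appearing twice and S appearing twice.
Dividing 7! = 5040 by 2!·2! = 4 for the repeated letters gives 1260.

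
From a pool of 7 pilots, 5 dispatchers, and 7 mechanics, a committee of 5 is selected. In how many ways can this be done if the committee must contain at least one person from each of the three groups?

Unrestricted: C(19,5) = 11628 ways to pick any 5 of the 19.
Subtract selections that omit an entire group: no pilots → C(12,5) = 792; no dispatchers → C(14,5) = 2002; no mechanics → C(12,5) = 792.
Add back selections omitting two groups (i.e. drawn from a single group): C(7,5) + C(5,5) + C(7,5) = 43.
By inclusion–exclusion: 11628 − 3586 + 43 = 8085.

8085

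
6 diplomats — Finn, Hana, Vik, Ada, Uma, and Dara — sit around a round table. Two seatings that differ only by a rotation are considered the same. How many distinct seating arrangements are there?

120

Fix one person's seat to break rotational symmetry; the remaining 5 people can be arranged in (5)! = 120 ways.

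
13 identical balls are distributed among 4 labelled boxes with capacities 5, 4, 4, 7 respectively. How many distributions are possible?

Without the upper bounds there are C(16,3) = 560 ways to split 13 among 4 boxes.
Subtract solutions that violate a single cap (substitute x_i' = x_i − (cap_i+1)): x_1 ≥ 6 gives C(10,3) = 120; x_2 ≥ 5 gives C(11,3) = 165; x_3 ≥ 5 gives C(11,3) = 165; x_4 ≥ 8 gives C(8,3) = 56. Together 506.
Add back pairs where two caps are both exceeded: 10 + 10 + 0 + 20 + 1 + 1 = 42.
By inclusion–exclusion the count is 560 − 506 + 42 = 96.

96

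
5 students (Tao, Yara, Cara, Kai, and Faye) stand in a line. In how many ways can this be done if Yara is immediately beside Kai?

Place the 3 others and the Yara-Kai pair as 4 objects in a line; the pair has 2 internal arrangements.
So the count is 2·(4)! = 48.

48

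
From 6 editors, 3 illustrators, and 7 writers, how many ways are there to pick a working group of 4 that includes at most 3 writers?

1785

Split by how many writers are chosen (0 through 3).
Sum: C(7,0)·C(9,4) + C(7,1)·C(9,3) + C(7,2)·C(9,2) + C(7,3)·C(9,1) = 126 + 588 + 756 + 315 = 1785.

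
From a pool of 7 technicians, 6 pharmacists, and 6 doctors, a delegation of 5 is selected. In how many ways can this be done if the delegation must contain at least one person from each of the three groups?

8295

Total 5-person selections from all 19: C(19,5) = 11628.
Subtract selections that omit an entire group: no technicians → C(12,5) = 792; no pharmacists → C(13,5) = 1287; no doctors → C(13,5) = 1287.
Add back selections omitting two groups (i.e. drawn from a single group): C(7,5) + C(6,5) + C(6,5) = 33.
By inclusion–exclusion: 11628 − 3366 + 33 = 8295.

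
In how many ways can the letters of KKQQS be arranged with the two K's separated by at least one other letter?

There are 5!/(2!·2!) = 30 arrangements of KKQQS in total.
Arrangements with the K's together: treat KK as one letter, giving (4)!/(2!) = 12.
Hence 30 − 12 = 18.

18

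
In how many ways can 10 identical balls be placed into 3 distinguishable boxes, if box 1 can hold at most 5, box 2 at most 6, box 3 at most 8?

38

By stars and bars, unrestricted non-negative solutions to x_1+…+x_3 = 10 number C(10+2,2) = 66.
Subtract solutions that violate a single cap (substitute x_i' = x_i − (cap_i+1)): x_1 ≥ 6 gives C(6,2) = 15; x_2 ≥ 7 gives C(5,2) = 10; x_3 ≥ 9 gives C(3,2) = 3. Together 28.
No two caps can be exceeded simultaneously, so the pair terms are all 0.
By inclusion–exclusion the count is 66 − 28 + 0 = 38.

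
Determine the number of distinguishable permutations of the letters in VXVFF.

The 5 letters of VXVFF have repeats: F appearing twice and V appearing twice.
Dividing 5! = 120 by 2!·2! = 4 for the repeated letters gives 30.

30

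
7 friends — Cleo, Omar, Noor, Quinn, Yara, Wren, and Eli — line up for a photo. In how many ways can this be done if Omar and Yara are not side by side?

3600

Of the 7! = 5040 arrangements, those with Omar and Yara adjacent number 2 × 6! = 1440 (treat the pair as a block with 2 internal orders).
Complementary counting: 5040 − 1440 = 3600.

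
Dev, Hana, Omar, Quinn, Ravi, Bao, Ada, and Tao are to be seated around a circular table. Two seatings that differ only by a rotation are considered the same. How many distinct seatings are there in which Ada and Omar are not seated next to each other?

Without the restriction there are (7)! = 5040 seatings.
Those with Ada next to Omar: fuse the pair into one unit and seat 7 units around a circle — 2·(6)! = 1440.
Subtracting, 5040 − 1440 = 3600.

3600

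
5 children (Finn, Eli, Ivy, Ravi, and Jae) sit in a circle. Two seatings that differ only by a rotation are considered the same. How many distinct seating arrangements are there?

24

Around a circle, 5 distinct people have 5!/5 = (4)! = 24 rotationally distinct seatings.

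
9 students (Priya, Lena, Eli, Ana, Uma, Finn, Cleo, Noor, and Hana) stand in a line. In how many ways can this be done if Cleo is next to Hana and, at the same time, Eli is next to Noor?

Treat {Cleo,Hana} as one block (2 orders) and {Eli,Noor} as another (2 orders).
That leaves 7 units to arrange: 2 × 2 × 7! = 4 × 5040 = 20160.

20160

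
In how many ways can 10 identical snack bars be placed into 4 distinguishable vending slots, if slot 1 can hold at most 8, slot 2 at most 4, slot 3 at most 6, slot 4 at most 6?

186

By stars and bars, unrestricted non-negative solutions to x_1+…+x_4 = 10 number C(10+3,3) = 286.
Subtract solutions that violate a single cap (substitute x_i' = x_i − (cap_i+1)): x_1 ≥ 9 gives C(4,3) = 4; x_2 ≥ 5 gives C(8,3) = 56; x_3 ≥ 7 gives C(6,3) = 20; x_4 ≥ 7 gives C(6,3) = 20. Together 100.
No two caps can be exceeded simultaneously, so the pair terms are all 0.
By inclusion–exclusion the count is 286 − 100 + 0 = 186.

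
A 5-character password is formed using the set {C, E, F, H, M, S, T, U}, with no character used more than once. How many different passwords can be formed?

Choose and order 5 of the 8 symbols: the first character has 8 options, the next 7, and so on down to 4.
That product is 8 × 7 × 6 × 5 × 4 = 6720.

6720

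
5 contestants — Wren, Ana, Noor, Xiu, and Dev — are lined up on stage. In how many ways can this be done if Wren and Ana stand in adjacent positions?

48

Glue Wren and Ana into one block (2 internal orders), leaving 4 units to arrange in a row.
That gives 2 × 4! = 2 × 24 = 48.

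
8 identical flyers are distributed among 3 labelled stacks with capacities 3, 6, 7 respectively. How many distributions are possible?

26

Without the upper bounds there are C(10,2) = 45 ways to split 8 among 3 stacks.
Subtract solutions that violate a single cap (substitute x_i' = x_i − (cap_i+1)): x_1 ≥ 4 gives C(6,2) = 15; x_2 ≥ 7 gives C(3,2) = 3; x_3 ≥ 8 gives C(2,2) = 1. Together 19.
No two caps can be exceeded simultaneously, so the pair terms are all 0.
By inclusion–exclusion the count is 45 − 19 + 0 = 26.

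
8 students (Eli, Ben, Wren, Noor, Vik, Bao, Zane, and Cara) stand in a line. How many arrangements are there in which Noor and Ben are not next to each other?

30240

Of the 8! = 40320 arrangements, those with Noor and Ben adjacent number 2 × 7! = 10080 (treat the pair as a block with 2 internal orders).
Complementary counting: 40320 − 10080 = 30240.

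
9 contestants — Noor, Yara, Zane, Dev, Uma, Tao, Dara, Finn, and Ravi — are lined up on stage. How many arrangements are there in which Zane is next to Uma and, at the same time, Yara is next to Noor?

Treat {Zane,Uma} as one block (2 orders) and {Yara,Noor} as another (2 orders).
That leaves 7 units to arrange: 2 × 2 × 7! = 4 × 5040 = 20160.

20160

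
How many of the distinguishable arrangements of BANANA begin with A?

30

With the first slot taken by A, it remains to arrange the other 5 letters (BNANA).
Those 5 letters have A appearing twice and N appearing twice, giving (5)!/(2!·2!) = 30.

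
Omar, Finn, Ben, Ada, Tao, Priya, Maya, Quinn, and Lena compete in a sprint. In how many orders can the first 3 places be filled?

This is an ordered selection of 3 from 9: P(9,3).
That gives 9 × 8 × 7 = 504.

504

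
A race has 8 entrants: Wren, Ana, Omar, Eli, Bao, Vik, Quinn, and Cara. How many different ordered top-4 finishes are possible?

1680

There are 8 choices for 1st place, 7 for 2nd, and so on down to 5 for position 4.
That gives 8 × 7 × 6 × 5 = 1680.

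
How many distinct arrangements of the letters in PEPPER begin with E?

20

Fix E in the first position and arrange the remaining 5 letters.
Those 5 letters have P appearing 3 times, giving (5)!/(3!) = 20.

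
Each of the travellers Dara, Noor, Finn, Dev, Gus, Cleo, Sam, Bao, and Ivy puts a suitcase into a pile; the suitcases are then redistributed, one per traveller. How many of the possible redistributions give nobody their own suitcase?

Let Aᵢ be the assignments in which traveller i gets their own suitcase. We want the size of the complement of A₁∪…∪A_9.
By inclusion–exclusion this is Σ_{j=0}^{9} (−1)^j C(9,j)·(9−j)!.
Computing: 362880 − 362880 + 181440 − 60480 + 15120 − 3024 + 504 − 72 + 9 − 1 = 133496.

133496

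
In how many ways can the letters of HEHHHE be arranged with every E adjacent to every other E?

5

Treat the 2 copies of E as a single block. The multiset to arrange is then {EE, H, H, H, H}, 5 items in all.
That gives (5)!/(4!) = 5 arrangements.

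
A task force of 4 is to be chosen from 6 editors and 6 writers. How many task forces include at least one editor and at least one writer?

Total 4-person selections from all 12: C(12,4) = 495.
Selections missing a whole group: no editors → C(6,4) = 15; no writers → C(6,4) = 15.
Both groups omitted at once is impossible, so 495 − 30 = 465.

465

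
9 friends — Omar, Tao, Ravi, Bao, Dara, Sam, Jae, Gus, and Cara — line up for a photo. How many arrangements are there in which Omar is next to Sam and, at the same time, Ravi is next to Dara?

Treat {Omar,Sam} as one block (2 orders) and {Ravi,Dara} as another (2 orders).
That leaves 7 units to arrange: 2 × 2 × 7! = 4 × 5040 = 20160.

20160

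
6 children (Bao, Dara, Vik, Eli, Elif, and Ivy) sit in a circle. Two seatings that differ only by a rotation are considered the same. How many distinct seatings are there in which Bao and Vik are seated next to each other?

48

Glue Bao and Vik into a block (2 internal orders). Seating 5 units around a circle gives (4)! arrangements.
So 2 × (4)! = 2 × 24 = 48.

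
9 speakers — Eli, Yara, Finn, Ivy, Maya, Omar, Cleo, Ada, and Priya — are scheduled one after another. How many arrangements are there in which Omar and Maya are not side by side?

Of the 9! = 362880 arrangements, those with Omar and Maya adjacent number 2 × 8! = 80640 (treat the pair as a block with 2 internal orders).
So 362880 − 80640 = 282240 arrangements keep them apart.

282240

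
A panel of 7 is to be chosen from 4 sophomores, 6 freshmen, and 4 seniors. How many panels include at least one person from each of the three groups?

With no constraint there are C(14,7) = 3432 possible selections.
Subtract selections that omit an entire group: no sophomores → C(10,7) = 120; no freshmen → C(8,7) = 8; no seniors → C(10,7) = 120.
Add back selections omitting two groups (i.e. drawn from a single group): C(4,7) + C(6,7) + C(4,7) = 0.
By inclusion–exclusion: 3432 − 248 + 0 = 3184.

3184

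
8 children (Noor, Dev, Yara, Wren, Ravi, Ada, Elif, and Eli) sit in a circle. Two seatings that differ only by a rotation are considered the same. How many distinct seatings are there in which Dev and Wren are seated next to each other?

Glue Dev and Wren into a block (2 internal orders). Seating 7 units around a circle gives (6)! arrangements.
So 2 × (6)! = 2 × 720 = 1440.

1440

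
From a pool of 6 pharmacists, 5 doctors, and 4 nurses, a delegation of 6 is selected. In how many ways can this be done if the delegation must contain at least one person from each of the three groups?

4250

Total 6-person selections from all 15: C(15,6) = 5005.
Selections missing a whole group: no pharmacists → C(9,6) = 84; no doctors → C(10,6) = 210; no nurses → C(11,6) = 462.
Add back selections omitting two groups (i.e. drawn from a single group): C(6,6) + C(5,6) + C(4,6) = 1.
By inclusion–exclusion: 5005 − 756 + 1 = 4250.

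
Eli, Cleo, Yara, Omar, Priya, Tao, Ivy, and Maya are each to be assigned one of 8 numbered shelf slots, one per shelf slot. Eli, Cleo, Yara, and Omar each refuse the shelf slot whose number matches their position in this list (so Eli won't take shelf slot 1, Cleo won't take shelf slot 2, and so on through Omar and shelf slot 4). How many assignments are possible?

24024

Let Aᵢ (for 1 ≤ i ≤ 4) be the placements that put person i in their forbidden shelf slot. Any j of these fix j positions, leaving (8−j)! ways to fill the rest, and there are C(4,j) ways to pick which j.
By inclusion–exclusion, the number of valid placements is Σ_{j=0}^{4} (−1)^j C(4,j)·(8−j)!.
Computing: 40320 − 20160 + 4320 − 480 + 24 = 24024.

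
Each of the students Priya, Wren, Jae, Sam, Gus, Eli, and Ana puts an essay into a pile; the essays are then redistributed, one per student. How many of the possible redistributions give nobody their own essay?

1854

This is the derangement count D_7: permutations of 7 items with no fixed point.
By inclusion–exclusion this is Σ_{j=0}^{7} (−1)^j C(7,j)·(7−j)!.
Computing: 5040 − 5040 + 2520 − 840 + 210 − 42 + 7 − 1 = 1854.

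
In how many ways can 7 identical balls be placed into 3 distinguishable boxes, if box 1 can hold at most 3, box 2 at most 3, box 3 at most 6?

Without the upper bounds there are C(9,2) = 36 ways to split 7 among 3 boxes.
Subtract solutions that violate a single cap (substitute x_i' = x_i − (cap_i+1)): x_1 ≥ 4 gives C(5,2) = 10; x_2 ≥ 4 gives C(5,2) = 10; x_3 ≥ 7 gives C(2,2) = 1. Together 21.
No two caps can be exceeded simultaneously, so the pair terms are all 0.
By inclusion–exclusion the count is 36 − 21 + 0 = 15.

15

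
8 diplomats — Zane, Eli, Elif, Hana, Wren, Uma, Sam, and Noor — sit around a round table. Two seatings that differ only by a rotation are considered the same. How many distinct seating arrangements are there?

Seat Zane anywhere (absorbing the rotational symmetry), then permute the other 7: (7)! = 5040.

5040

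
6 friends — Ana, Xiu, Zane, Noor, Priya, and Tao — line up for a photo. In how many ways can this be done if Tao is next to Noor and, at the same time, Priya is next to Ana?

Treat {Tao,Noor} as one block (2 orders) and {Priya,Ana} as another (2 orders).
That leaves 4 units to arrange: 2 × 2 × 4! = 4 × 24 = 96.

96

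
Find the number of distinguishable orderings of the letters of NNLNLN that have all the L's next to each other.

Treat the 2 copies of L as a single block. The multiset to arrange is then {LL, N, N, N, N}, 5 items in all.
That gives (5)!/(4!) = 5 arrangements.

5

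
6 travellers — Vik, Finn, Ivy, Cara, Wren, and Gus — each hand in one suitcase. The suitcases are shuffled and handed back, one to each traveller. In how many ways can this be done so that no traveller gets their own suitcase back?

This is the derangement count D_6: permutations of 6 items with no fixed point.
By inclusion–exclusion this is Σ_{j=0}^{6} (−1)^j C(6,j)·(6−j)!.
Computing: 720 − 720 + 360 − 120 + 30 − 6 + 1 = 265.

265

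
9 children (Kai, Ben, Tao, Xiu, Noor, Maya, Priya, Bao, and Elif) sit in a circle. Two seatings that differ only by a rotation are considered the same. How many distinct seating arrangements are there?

Seat Kai anywhere (absorbing the rotational symmetry), then permute the other 8: (8)! = 40320.

40320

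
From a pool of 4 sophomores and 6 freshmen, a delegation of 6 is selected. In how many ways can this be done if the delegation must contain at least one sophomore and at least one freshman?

With no constraint there are C(10,6) = 210 possible selections.
Subtract selections that omit an entire group: no sophomores → C(6,6) = 1; no freshmen → C(4,6) = 0.
Both groups omitted at once is impossible, so 210 − 1 = 209.

209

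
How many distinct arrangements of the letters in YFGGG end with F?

Fix F in the last position and arrange the remaining 4 letters.
Those 4 letters have G appearing 3 times, giving (4)!/(3!) = 4.

4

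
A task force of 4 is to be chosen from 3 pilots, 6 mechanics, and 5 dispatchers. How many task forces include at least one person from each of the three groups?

Total 4-person selections from all 14: C(14,4) = 1001.
Selections missing a whole group: no pilots → C(11,4) = 330; no mechanics → C(8,4) = 70; no dispatchers → C(9,4) = 126.
Add back selections omitting two groups (i.e. drawn from a single group): C(3,4) + C(6,4) + C(5,4) = 20.
By inclusion–exclusion: 1001 − 526 + 20 = 495.

495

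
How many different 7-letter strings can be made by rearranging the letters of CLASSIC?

The 7 letters of CLASSIC have repeats: C appearing twice and S appearing twice.
So there are 7! / (2!·2!) = 1260 distinguishable arrangements.

1260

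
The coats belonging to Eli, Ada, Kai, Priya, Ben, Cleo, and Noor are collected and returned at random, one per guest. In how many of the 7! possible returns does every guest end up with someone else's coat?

Count assignments avoiding every fixed point. For any j of the 7 guests fixed to their own coat, the other 7−j can be arranged in (7−j)! ways.
By inclusion–exclusion this is Σ_{j=0}^{7} (−1)^j C(7,j)·(7−j)!.
Computing: 5040 − 5040 + 2520 − 840 + 210 − 42 + 7 − 1 = 1854.

1854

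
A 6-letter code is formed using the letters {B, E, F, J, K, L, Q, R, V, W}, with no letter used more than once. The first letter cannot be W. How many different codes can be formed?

136080

The first letter has 10−1 = 9 choices (anything except W).
The remaining 5 letters are filled from the other 9 symbols without repetition: 9 × 8 × 7 × 6 × 5 = 15120.
Total: 9 × 15120 = 136080.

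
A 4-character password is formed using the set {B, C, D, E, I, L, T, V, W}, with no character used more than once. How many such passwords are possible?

This is a permutation of 4 out of 9: P(9,4) = 9!/5!.
That product is 9 × 8 × 7 × 6 = 3024.

3024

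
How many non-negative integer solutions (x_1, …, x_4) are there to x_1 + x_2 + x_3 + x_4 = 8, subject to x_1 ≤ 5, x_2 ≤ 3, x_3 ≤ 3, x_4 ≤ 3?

53

By stars and bars, unrestricted non-negative solutions to x_1+…+x_4 = 8 number C(8+3,3) = 165.
Subtract solutions that violate a single cap (substitute x_i' = x_i − (cap_i+1)): x_1 ≥ 6 gives C(5,3) = 10; x_2 ≥ 4 gives C(7,3) = 35; x_3 ≥ 4 gives C(7,3) = 35; x_4 ≥ 4 gives C(7,3) = 35. Together 115.
Add back pairs where two caps are both exceeded: 0 + 0 + 0 + 1 + 1 + 1 = 3.
By inclusion–exclusion the count is 165 − 115 + 3 = 53.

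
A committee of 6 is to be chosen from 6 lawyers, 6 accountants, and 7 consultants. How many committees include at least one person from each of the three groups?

Unrestricted: C(19,6) = 27132 ways to pick any 6 of the 19.
Selections missing a whole group: no lawyers → C(13,6) = 1716; no accountants → C(13,6) = 1716; no consultants → C(12,6) = 924.
Add back selections omitting two groups (i.e. drawn from a single group): C(6,6) + C(6,6) + C(7,6) = 9.
By inclusion–exclusion: 27132 − 4356 + 9 = 22785.

22785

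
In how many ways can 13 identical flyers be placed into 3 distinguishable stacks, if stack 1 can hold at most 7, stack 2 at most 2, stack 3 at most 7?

Without the upper bounds there are C(15,2) = 105 ways to split 13 among 3 stacks.
Subtract solutions that violate a single cap (substitute x_i' = x_i − (cap_i+1)): x_1 ≥ 8 gives C(7,2) = 21; x_2 ≥ 3 gives C(12,2) = 66; x_3 ≥ 8 gives C(7,2) = 21. Together 108.
Add back pairs where two caps are both exceeded: 6 + 0 + 6 = 12.
By inclusion–exclusion the count is 105 − 108 + 12 = 9.

9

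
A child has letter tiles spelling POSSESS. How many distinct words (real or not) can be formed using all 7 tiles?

POSSESS has 7 letters with S appearing 4 times.
Dividing 7! = 5040 by 4! = 24 for the repeated letters gives 210.

210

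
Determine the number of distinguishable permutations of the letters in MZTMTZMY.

1680

MZTMTZMY has 8 letters with M appearing 3 times, T appearing twice, and Z appearing twice.
Dividing 8! = 40320 by 3!·2!·2! = 24 for the repeated letters gives 1680.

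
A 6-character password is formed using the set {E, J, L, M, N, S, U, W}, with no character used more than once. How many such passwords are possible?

20160

With no repetition, fill the 6 characters in order: 8 choices, then 7, down to 3.
That product is 8 × 7 × 6 × 5 × 4 × 3 = 20160.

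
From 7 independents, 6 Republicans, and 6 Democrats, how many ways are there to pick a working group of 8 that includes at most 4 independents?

70488

Split by how many independents are chosen (0 through 4).
Sum: C(7,0)·C(12,8) + C(7,1)·C(12,7) + C(7,2)·C(12,6) + C(7,3)·C(12,5) + C(7,4)·C(12,4) = 495 + 5544 + 19404 + 27720 + 17325 = 70488.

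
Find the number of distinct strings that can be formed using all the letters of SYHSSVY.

SYHSSVY has 7 letters with S appearing 3 times and Y appearing twice.
The number of distinct arrangements is 7!/(3!·2!) = 5040/12 = 420.

420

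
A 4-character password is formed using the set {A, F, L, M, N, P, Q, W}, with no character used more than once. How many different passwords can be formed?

1680

This is a permutation of 4 out of 8: P(8,4) = 8!/4!.
8 × 7 × 6 × 5 = 1680.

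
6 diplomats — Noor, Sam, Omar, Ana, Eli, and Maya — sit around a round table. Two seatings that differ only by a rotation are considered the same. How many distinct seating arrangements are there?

Seat Noor anywhere (absorbing the rotational symmetry), then permute the other 5: (5)! = 120.

120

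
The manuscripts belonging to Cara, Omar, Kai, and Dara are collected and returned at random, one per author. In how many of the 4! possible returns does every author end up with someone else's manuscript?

Let Aᵢ be the assignments in which author i gets their own manuscript. We want the size of the complement of A₁∪…∪A_4.
By inclusion–exclusion this is Σ_{j=0}^{4} (−1)^j C(4,j)·(4−j)!.
Computing: 24 − 24 + 12 − 4 + 1 = 9.

9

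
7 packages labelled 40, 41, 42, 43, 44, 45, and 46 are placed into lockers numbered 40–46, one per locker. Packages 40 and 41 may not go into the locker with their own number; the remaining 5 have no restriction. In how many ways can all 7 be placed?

3720

Let Aᵢ (for i ∈ {40, 41}) be the placements that put package i in its forbidden locker. Any j of these fix j positions, leaving (7−j)! ways to fill the rest, and there are C(2,j) ways to pick which j.
By inclusion–exclusion, the number of valid placements is Σ_{j=0}^{2} (−1)^j C(2,j)·(7−j)!.
Computing: 5040 − 1440 + 120 = 3720.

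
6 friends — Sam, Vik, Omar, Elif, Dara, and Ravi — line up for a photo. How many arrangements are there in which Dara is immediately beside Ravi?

Place the 4 others and the Dara-Ravi pair as 5 objects in a line; the pair has 2 internal arrangements.
That gives 2 × 5! = 2 × 120 = 240.

240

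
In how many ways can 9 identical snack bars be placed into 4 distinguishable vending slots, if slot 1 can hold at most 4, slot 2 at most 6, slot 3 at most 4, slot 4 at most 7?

136

Ignoring the caps, the number of non-negative solutions to x_1+…+x_4 = 9 is C(12,3) = 220.
Subtract solutions that violate a single cap (substitute x_i' = x_i − (cap_i+1)): x_1 ≥ 5 gives C(7,3) = 35; x_2 ≥ 7 gives C(5,3) = 10; x_3 ≥ 5 gives C(7,3) = 35; x_4 ≥ 8 gives C(4,3) = 4. Together 84.
No two caps can be exceeded simultaneously, so the pair terms are all 0.
By inclusion–exclusion the count is 220 − 84 + 0 = 136.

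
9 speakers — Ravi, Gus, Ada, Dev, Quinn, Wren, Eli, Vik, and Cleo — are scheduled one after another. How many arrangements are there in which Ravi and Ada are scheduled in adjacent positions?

Glue Ravi and Ada into one block (2 internal orders), leaving 8 units to arrange in a row.
So the count is 2·(8)! = 80640.

80640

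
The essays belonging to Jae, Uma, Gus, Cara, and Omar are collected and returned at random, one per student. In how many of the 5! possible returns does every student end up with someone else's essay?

44

This is the derangement count D_5: permutations of 5 items with no fixed point.
By inclusion–exclusion this is Σ_{j=0}^{5} (−1)^j C(5,j)·(5−j)!.
Computing: 120 − 120 + 60 − 20 + 5 − 1 = 44.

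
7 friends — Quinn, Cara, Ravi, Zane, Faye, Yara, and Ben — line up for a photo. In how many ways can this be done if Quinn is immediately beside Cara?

Place the 5 others and the Quinn-Cara pair as 6 objects in a line; the pair has 2 internal arrangements.
So the count is 2·(6)! = 1440.

1440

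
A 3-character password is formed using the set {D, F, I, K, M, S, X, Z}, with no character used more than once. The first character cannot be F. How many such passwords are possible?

294

The first character has 8−1 = 7 choices (anything except F).
The remaining 2 characters are filled from the other 7 symbols without repetition: 7 × 6 = 42.
Total: 7 × 42 = 294.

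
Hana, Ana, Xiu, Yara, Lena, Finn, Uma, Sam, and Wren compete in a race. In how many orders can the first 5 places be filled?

There are 9 choices for 1st place, 8 for 2nd, and so on down to 5 for position 5.
That gives 9 × 8 × 7 × 6 × 5 = 15120.

15120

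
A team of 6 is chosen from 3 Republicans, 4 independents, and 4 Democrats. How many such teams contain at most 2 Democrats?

301

Split by how many Democrats are chosen (0 through 2).
Sum: C(4,0)·C(7,6) + C(4,1)·C(7,5) + C(4,2)·C(7,4) = 7 + 84 + 210 = 301.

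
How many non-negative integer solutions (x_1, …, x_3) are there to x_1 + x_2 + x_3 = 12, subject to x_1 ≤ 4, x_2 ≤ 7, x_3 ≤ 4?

10

By stars and bars, unrestricted non-negative solutions to x_1+…+x_3 = 12 number C(12+2,2) = 91.
Subtract solutions that violate a single cap (substitute x_i' = x_i − (cap_i+1)): x_1 ≥ 5 gives C(9,2) = 36; x_2 ≥ 8 gives C(6,2) = 15; x_3 ≥ 5 gives C(9,2) = 36. Together 87.
Add back pairs where two caps are both exceeded: 0 + 6 + 0 = 6.
By inclusion–exclusion the count is 91 − 87 + 6 = 10.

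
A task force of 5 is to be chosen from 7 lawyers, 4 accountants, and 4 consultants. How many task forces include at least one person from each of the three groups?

2044

With no constraint there are C(15,5) = 3003 possible selections.
Selections missing a whole group: no lawyers → C(8,5) = 56; no accountants → C(11,5) = 462; no consultants → C(11,5) = 462.
Add back selections omitting two groups (i.e. drawn from a single group): C(7,5) + C(4,5) + C(4,5) = 21.
By inclusion–exclusion: 3003 − 980 + 21 = 2044.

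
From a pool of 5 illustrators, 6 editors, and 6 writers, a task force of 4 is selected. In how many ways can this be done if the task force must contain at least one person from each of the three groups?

1260

With no constraint there are C(17,4) = 2380 possible selections.
Selections missing a whole group: no illustrators → C(12,4) = 495; no editors → C(11,4) = 330; no writers → C(11,4) = 330.
Add back selections omitting two groups (i.e. drawn from a single group): C(5,4) + C(6,4) + C(6,4) = 35.
By inclusion–exclusion: 2380 − 1155 + 35 = 1260.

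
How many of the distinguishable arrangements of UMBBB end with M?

Fix M in the last position and arrange the remaining 4 letters.
Those 4 letters have B appearing 3 times, giving (4)!/(3!) = 4.

4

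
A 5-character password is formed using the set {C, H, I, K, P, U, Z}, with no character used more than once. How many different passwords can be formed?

Choose and order 5 of the 7 symbols: the first character has 7 options, the next 6, and so on down to 3.
7 × 6 × 5 × 4 × 3 = 2520.

2520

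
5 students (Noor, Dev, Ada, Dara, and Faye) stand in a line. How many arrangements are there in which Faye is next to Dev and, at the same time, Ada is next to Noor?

Treat {Faye,Dev} as one block (2 orders) and {Ada,Noor} as another (2 orders).
That leaves 3 units to arrange: 2 × 2 × 3! = 4 × 6 = 24.

24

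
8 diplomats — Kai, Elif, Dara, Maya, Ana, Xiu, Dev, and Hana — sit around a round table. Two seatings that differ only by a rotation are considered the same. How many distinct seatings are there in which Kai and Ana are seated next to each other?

1440

Glue Kai and Ana into a block (2 internal orders). Seating 7 units around a circle gives (6)! arrangements.
So 2 × (6)! = 2 × 720 = 1440.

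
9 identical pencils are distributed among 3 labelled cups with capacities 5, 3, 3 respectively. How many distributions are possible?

6

Without the upper bounds there are C(11,2) = 55 ways to split 9 among 3 cups.
Subtract solutions that violate a single cap (substitute x_i' = x_i − (cap_i+1)): x_1 ≥ 6 gives C(5,2) = 10; x_2 ≥ 4 gives C(7,2) = 21; x_3 ≥ 4 gives C(7,2) = 21. Together 52.
Add back pairs where two caps are both exceeded: 0 + 0 + 3 = 3.
By inclusion–exclusion the count is 55 − 52 + 3 = 6.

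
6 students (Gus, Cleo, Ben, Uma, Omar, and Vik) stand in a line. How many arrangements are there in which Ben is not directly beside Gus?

Of the 6! = 720 arrangements, those with Ben and Gus adjacent number 2 × 5! = 240 (treat the pair as a block with 2 internal orders).
Complementary counting: 720 − 240 = 480.

480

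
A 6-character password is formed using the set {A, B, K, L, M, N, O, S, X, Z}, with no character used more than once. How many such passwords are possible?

151200

With no repetition, fill the 6 characters in order: 10 choices, then 9, down to 5.
That product is 10 × 9 × 8 × 7 × 6 × 5 = 151200.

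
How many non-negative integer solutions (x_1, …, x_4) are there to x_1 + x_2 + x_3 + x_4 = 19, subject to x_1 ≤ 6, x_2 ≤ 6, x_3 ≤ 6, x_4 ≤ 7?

By stars and bars, unrestricted non-negative solutions to x_1+…+x_4 = 19 number C(19+3,3) = 1540.
Subtract solutions that violate a single cap (substitute x_i' = x_i − (cap_i+1)): x_1 ≥ 7 gives C(15,3) = 455; x_2 ≥ 7 gives C(15,3) = 455; x_3 ≥ 7 gives C(15,3) = 455; x_4 ≥ 8 gives C(14,3) = 364. Together 1729.
Add back pairs where two caps are both exceeded: 56 + 56 + 35 + 56 + 35 + 35 = 273.
By inclusion–exclusion the count is 1540 − 1729 + 273 = 84.

84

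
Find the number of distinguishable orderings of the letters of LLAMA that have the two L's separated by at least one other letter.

18

There are 5!/(2!·2!) = 30 arrangements of LLAMA in total.
If the two L's are adjacent, glue them into one block, leaving 4 items to arrange: (4)!/(2!) = 12 ways.
Subtracting, 30 − 12 = 18 arrangements keep the L's apart.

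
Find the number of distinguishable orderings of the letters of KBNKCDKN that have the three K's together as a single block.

Treat the 3 copies of K as a single block. The multiset to arrange is then {KKK, B, C, D, N, N}, 6 items in all.
That gives (6)!/(2!) = 360 arrangements.

360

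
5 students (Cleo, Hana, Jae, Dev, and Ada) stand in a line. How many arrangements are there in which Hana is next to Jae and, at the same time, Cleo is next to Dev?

Treat {Hana,Jae} as one block (2 orders) and {Cleo,Dev} as another (2 orders).
That leaves 3 units to arrange: 2 × 2 × 3! = 4 × 6 = 24.

24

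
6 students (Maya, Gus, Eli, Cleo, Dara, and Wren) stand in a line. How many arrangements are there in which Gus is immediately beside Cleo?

240

Place the 4 others and the Gus-Cleo pair as 5 objects in a line; the pair has 2 internal arrangements.
So the count is 2·(5)! = 240.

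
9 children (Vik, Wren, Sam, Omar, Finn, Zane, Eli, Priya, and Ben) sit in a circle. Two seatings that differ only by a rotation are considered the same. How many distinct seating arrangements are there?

40320

Seat Vik anywhere (absorbing the rotational symmetry), then permute the other 8: (8)! = 40320.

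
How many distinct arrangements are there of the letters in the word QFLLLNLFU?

7560

Letter multiplicities in QFLLLNLFU: F×2, L×4, N×1, Q×1, U×1.
So there are 9! / (4!·2!) = 7560 distinguishable arrangements.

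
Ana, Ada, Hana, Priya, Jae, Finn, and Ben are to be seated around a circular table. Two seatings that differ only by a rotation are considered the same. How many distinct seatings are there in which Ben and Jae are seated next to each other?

Treat {Ben, Jae} as one unit (2 internal orders) and seat the resulting 6 units around the table: (5)! circular arrangements.
So 2 × (5)! = 2 × 120 = 240.

240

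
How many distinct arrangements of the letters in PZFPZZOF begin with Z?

Fix Z in the first position and arrange the remaining 7 letters.
Those 7 letters have F appearing twice, P appearing twice, and Z appearing twice, giving (7)!/(2!·2!·2!) = 630.

630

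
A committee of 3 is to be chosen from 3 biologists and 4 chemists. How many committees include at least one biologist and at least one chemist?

Total 3-person selections from all 7: C(7,3) = 35.
Subtract selections that omit an entire group: no biologists → C(4,3) = 4; no chemists → C(3,3) = 1.
Both groups omitted at once is impossible, so 35 − 5 = 30.

30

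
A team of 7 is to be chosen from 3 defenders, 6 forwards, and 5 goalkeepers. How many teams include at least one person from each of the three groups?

3058

With no constraint there are C(14,7) = 3432 possible selections.
Subtract selections that omit an entire group: no defenders → C(11,7) = 330; no forwards → C(8,7) = 8; no goalkeepers → C(9,7) = 36.
Add back selections omitting two groups (i.e. drawn from a single group): C(3,7) + C(6,7) + C(5,7) = 0.
By inclusion–exclusion: 3432 − 374 + 0 = 3058.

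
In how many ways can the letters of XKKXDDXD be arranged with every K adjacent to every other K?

Treat the 2 copies of K as a single block. The multiset to arrange is then {KK, D, D, D, X, X, X}, 7 items in all.
That gives (7)!/(3!·3!) = 140 arrangements.

140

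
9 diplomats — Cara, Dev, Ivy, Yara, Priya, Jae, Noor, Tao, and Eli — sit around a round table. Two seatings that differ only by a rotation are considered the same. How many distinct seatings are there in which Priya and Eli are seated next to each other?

10080

Glue Priya and Eli into a block (2 internal orders). Seating 8 units around a circle gives (7)! arrangements.
So 2 × (7)! = 2 × 5040 = 10080.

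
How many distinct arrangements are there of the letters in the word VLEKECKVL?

The 9 letters of VLEKECKVL have repeats: E appearing twice, K appearing twice, L appearing twice, and V appearing twice.
Dividing 9! = 362880 by 2!·2!·2!·2! = 16 for the repeated letters gives 22680.

22680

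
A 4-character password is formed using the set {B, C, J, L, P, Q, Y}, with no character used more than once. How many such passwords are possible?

840

This is a permutation of 4 out of 7: P(7,4) = 7!/3!.
That product is 7 × 6 × 5 × 4 = 840.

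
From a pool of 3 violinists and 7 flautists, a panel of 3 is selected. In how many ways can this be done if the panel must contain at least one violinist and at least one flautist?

84

Unrestricted: C(10,3) = 120 ways to pick any 3 of the 10.
Selections missing a whole group: no violinists → C(7,3) = 35; no flautists → C(3,3) = 1.
Both groups omitted at once is impossible, so 120 − 36 = 84.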